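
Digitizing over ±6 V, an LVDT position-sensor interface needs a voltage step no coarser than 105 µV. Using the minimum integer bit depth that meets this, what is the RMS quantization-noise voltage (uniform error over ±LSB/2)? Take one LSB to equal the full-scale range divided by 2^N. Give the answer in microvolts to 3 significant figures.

26.4 µV

Span: 6 V − (-6 V) = 12 V.
12 V / 105 µV = 114300. Since 2^16 = 65536 and 2^17 = 131072, N = 17.
One LSB is 12 V / 131072 = 91.553 µV.
σ_q = LSB/√12 = 91.553 µV/3.4641 = 26.4 µV.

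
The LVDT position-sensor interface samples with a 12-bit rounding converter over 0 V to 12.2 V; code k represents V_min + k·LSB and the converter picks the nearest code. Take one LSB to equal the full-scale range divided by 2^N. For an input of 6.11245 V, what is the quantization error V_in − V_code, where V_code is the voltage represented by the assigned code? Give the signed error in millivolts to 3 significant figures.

Span = 12.2 V. LSB = 12.2 V / 2^12 ≈ 2.979 mV.
(6.11245 − (0)) / LSB = 6.11245 × 4096/12.2 = 2052.1799. Nearest integer: k = 2052.
Reconstructed level: 0 + 2052 × 12.2/4096 V = 6.111914063 V.
V_in − V_code = 6.11245 − (6.111914063) = +0.536 mV.

+0.536 mV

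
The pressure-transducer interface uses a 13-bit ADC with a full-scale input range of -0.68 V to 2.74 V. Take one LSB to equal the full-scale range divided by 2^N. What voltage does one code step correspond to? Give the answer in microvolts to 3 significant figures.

417 µV

The full-scale span is 2.74 − (-0.68) = 3.42 V.
There are 2^13 = 8192 steps.
LSB = 3.42 V ÷ 2^13 = 3.42/8192 V = 417 µV.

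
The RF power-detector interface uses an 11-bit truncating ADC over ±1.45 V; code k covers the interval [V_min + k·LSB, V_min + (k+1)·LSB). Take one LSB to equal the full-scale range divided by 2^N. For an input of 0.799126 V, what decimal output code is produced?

Full-scale range = 1.45 V − (-1.45 V) = 2.9 V. LSB = 2.9 V / 2^11 ≈ 1.416 mV.
(V_in − V_min) × 2^11/range = (0.799126 − (-1.45)) × 2048/2.9 = 1588.348.
Floor → code = 1588.

1588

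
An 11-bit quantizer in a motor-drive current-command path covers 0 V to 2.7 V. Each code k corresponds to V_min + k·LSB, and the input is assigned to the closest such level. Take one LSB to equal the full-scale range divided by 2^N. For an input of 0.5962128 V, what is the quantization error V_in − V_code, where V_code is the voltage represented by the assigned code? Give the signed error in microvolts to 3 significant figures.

V_FS = 2.7 V. LSB = 2.7 V / 2^11 ≈ 1.318 mV.
Position in LSBs: (0.5962128 − (0)) × 2048/2.7 = 452.2384; rounding gives k = 452.
V_code = 0 + (452/2048) × 2.7 = 0.5958984375 V.
V_in − V_code = 0.5962128 − (0.5958984375) = +314 µV.

+314 µV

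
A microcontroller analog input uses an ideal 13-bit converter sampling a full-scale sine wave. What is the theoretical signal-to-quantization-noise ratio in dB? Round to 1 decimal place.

80.0 dB

6.02(13) + 1.76 = 78.26 + 1.76 = 80.02 dB.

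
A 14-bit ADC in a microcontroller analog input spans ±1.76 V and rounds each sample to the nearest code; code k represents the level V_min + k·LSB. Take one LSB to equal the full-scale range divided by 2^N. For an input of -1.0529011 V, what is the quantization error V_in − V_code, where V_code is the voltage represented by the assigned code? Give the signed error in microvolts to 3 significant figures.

Range = 1.76 − (-1.76) = 3.52 V. LSB = 3.52 V / 2^14 ≈ 214.8 µV.
Position in LSBs: (-1.0529011 − (-1.76)) × 16384/3.52 = 3291.2240; rounding gives k = 3291.
Reconstructed level: -1.76 + 3291 × 3.52/16384 V = -1.0529492188 V.
Error = V_in − V_code = -1.0529011 − (-1.0529492188) = +48.1 µV.

+48.1 µV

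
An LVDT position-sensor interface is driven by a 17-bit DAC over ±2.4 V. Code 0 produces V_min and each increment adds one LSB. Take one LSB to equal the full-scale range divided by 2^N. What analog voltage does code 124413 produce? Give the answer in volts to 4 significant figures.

Span: 2.4 V − (-2.4 V) = 4.8 V. LSB = 4.8 V / 2^17.
V_out = -2.4 + 124413 × (4.8/131072) V
      = -2.4 + 4.55614 = 2.15614 V.

2.156 V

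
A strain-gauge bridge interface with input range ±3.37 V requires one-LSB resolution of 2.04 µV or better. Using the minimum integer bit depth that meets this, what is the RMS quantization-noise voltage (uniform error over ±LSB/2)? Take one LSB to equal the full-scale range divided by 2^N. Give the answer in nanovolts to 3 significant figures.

The full-scale span is 3.37 − (-3.37) = 6.74 V.
Required number of levels: 6.74/2.04 µV = 3.3039e6; smallest N with 2^N ≥ that is 22.
One LSB is 6.74 V / 4194304 = 1.6069 µV.
V_rms = LSB/√12 = 464 nV.

464 nV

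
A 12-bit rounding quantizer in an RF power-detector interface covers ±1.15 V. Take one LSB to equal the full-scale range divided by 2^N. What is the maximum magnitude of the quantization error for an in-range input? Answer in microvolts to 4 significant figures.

Range = 1.15 − (-1.15) = 2.3 V.
LSB = 2.3 V / 2^12 = 0.561523 mV.
Worst-case error for round-to-nearest is half an LSB: 280.8 µV.

280.8 µV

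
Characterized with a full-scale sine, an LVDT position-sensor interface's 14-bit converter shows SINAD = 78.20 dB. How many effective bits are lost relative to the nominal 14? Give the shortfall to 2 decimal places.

1.30 bits

ENOB = (SINAD − 1.76)/6.02 = (78.20 − 1.76)/6.02 = 12.6977 bits.
14 − 12.6977 = 1.30 bits below nominal.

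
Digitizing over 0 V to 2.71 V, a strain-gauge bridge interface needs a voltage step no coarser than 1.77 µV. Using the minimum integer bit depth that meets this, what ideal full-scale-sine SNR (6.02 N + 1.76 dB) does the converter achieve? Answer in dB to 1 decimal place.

Range is 2.71 V.
Levels needed ≥ 2.71/1.77 µV = 1.531e6. 2^21 = 2097152 suffices, so N_min = 21.
6.02(21) + 1.76 = 128.18 dB.

128.2 dB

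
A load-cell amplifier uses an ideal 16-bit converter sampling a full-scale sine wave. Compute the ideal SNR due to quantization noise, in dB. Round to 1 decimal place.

98.1 dB

Ideal quantization SNR: 6.02 × 16 + 1.76 dB = 98.1 dB.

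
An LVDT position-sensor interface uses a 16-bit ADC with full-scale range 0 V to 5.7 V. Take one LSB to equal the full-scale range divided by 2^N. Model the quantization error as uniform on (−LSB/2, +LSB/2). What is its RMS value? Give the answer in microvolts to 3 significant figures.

Span = 5.7 V.
Step size = 5.7/65536 V = 86.975 µV.
For a uniform distribution on [−LSB/2, +LSB/2], V_rms = LSB/√12 = 86.975 µV/3.4641 = 25.1 µV.

25.1 µV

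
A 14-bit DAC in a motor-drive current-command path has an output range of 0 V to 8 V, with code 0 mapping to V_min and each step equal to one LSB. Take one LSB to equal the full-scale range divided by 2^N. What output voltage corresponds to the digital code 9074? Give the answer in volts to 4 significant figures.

4.431 V

Full-scale range = 8 V. LSB = 8 V / 2^14.
Output = V_min + (9074/16384) × range = 0 + 0.553833 × 8 V
      = 0 + 4.43066 = 4.43066 V.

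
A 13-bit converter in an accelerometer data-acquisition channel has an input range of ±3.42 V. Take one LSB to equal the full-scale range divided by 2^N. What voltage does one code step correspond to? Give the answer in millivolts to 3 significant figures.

Full-scale range = 3.42 V − (-3.42 V) = 6.84 V.
Number of codes = 2^13 = 8192.
LSB = 6.84 V / 2^13 = 0.835 mV.

0.835 mV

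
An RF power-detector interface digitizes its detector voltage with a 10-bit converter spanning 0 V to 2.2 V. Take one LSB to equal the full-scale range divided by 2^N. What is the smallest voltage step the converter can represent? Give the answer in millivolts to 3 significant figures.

2.15 mV

Full-scale range = 2.2 V.
There are 2^10 = 1024 steps.
One LSB is 2.2 V / 1024 = 2.15 mV.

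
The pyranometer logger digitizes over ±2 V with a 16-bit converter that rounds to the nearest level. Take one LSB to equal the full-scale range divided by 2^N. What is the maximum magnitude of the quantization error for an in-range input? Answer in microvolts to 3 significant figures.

30.5 µV

Full-scale range = 2 V − (-2 V) = 4 V.
LSB = 4 V ÷ 2^16 = 4/65536 V = 61.035 µV.
|e|_max = LSB/2 = 30.5 µV.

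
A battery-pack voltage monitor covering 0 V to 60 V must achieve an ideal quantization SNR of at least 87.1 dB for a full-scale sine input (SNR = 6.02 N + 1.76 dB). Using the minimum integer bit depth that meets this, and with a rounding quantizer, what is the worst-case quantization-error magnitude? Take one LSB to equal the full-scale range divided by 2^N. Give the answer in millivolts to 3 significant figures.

V_FS = 60 V.
N ≥ (87.1 − 1.76)/6.02 = 14.176 → N_min = 15.
LSB = 60 V ÷ 2^15 = 60/32768 V = 1.8311 mV.
Max error for round-to-nearest is LSB/2 = 0.916 mV.

0.916 mV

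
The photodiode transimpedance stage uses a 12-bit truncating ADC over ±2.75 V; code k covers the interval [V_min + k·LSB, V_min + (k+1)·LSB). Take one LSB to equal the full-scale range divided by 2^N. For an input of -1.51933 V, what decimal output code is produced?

The full-scale span is 2.75 − (-2.75) = 5.5 V. LSB = 5.5 V / 2^12 ≈ 1.343 mV.
code = ⌊(V_in − V_min)/LSB⌋ = ⌊(V_in − V_min) × 2^12 / range⌋
     = ⌊(-1.51933 − (-2.75)) × 4096 / 5.5⌋ = ⌊1.23067 × 4096/5.5⌋
     = ⌊916.514⌋ = 916.

916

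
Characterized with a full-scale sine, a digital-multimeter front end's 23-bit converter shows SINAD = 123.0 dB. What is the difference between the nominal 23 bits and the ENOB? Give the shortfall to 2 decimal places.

2.86 bits

ENOB = (SINAD − 1.76)/6.02 = (123.0 − 1.76)/6.02 = 20.1395 bits.
Lost resolution: 23 − 20.1395 = 2.8605 bits.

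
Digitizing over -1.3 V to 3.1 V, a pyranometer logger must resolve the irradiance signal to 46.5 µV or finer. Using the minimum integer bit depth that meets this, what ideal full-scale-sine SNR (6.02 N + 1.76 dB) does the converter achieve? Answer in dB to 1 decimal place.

104.1 dB

Full-scale range = 3.1 V − (-1.3 V) = 4.4 V.
Need 2^N ≥ 4.4 V / 46.5 µV = 94620 → N_min = 17.
Ideal SNR at N = 17: 6.02·17 + 1.76 = 104.1 dB.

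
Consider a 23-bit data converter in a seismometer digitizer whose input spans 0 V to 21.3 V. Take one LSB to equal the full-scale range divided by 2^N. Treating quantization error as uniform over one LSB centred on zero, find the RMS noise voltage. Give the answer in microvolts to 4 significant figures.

0.7330 µV

V_FS = 21.3 V.
LSB = 21.3 V / 2^23 = 2.53916 µV.
For a uniform distribution on [−LSB/2, +LSB/2], V_rms = LSB/√12 = 2.53916 µV/3.4641 = 0.7330 µV.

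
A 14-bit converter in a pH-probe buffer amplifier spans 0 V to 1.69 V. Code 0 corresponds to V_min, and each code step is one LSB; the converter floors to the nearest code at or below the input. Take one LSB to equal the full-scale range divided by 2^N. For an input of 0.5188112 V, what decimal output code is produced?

Span = 1.69 V. LSB = 1.69 V / 2^14 ≈ 103.1 µV.
code = ⌊(V_in − V_min)/LSB⌋ = ⌊(V_in − V_min) × 2^14 / range⌋
     = ⌊(0.5188112 − (0)) × 16384 / 1.69⌋ = ⌊0.5188112 × 16384/1.69⌋
     = ⌊5029.706⌋ = 5029.

5029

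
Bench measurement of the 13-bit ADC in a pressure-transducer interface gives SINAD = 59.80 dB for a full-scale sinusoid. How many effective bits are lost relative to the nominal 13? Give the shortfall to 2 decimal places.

3.36 bits

ENOB = (SINAD − 1.76)/6.02 = (59.80 − 1.76)/6.02 = 9.6412 bits.
Shortfall = 13 − 9.6412 = 3.3588 bits.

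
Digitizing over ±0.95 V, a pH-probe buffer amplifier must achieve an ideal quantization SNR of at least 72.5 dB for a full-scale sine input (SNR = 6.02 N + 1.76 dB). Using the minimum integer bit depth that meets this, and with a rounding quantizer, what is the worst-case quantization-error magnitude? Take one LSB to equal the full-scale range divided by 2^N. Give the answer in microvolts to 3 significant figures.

Range = 0.95 − (-0.95) = 1.9 V.
Required N = ⌈(72.5 − 1.76)/6.02⌉ = ⌈11.751⌉ = 12.
LSB = 1.9 V / 2^12 = 463.87 µV.
Max error for round-to-nearest is LSB/2 = 232 µV.

232 µV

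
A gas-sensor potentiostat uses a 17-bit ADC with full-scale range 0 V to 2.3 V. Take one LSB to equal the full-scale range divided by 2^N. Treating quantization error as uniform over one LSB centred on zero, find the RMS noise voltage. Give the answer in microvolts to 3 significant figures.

Range is 2.3 V.
LSB = 2.3 V ÷ 2^17 = 2.3/131072 V = 17.548 µV.
σ_q = LSB/√12 = 17.548 µV/3.4641 = 5.07 µV.

5.07 µV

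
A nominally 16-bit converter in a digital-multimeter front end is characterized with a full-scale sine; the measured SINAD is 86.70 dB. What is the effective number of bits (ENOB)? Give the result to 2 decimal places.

14.11 bits

ENOB = (SINAD − 1.76) / 6.02 = (86.70 − 1.76) / 6.02 = 84.94 / 6.02 = 14.1096.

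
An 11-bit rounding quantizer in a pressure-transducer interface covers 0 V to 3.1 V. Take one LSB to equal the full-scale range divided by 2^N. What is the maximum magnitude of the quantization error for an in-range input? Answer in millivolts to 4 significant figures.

0.7568 mV

Span = 3.1 V.
LSB = 3.1 V ÷ 2^11 = 3.1/2048 V = 1.51367 mV.
Worst-case error for round-to-nearest is half an LSB: 0.7568 mV.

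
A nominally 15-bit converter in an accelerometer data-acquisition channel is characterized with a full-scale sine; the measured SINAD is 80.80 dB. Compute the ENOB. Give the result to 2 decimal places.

Inverting SNR = 6.02 N + 1.76: N_eff = (80.80 − 1.76)/6.02 = 13.1296.

13.13 bits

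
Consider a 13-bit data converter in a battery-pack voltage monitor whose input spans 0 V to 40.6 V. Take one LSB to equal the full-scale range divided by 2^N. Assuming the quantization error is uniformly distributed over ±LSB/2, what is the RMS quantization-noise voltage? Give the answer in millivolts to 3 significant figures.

Range is 40.6 V.
Step size = 40.6/8192 V = 4.9561 mV.
σ_q = LSB/√12 = 4.9561 mV/3.4641 = 1.43 mV.

1.43 mV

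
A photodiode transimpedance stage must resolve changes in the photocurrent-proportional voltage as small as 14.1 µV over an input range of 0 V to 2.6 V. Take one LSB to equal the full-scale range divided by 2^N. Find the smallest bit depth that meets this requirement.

Range is 2.6 V.
2.6 V / 14.1 µV = 184400. Since 2^17 = 131072 and 2^18 = 262144, N = 18.

18 bits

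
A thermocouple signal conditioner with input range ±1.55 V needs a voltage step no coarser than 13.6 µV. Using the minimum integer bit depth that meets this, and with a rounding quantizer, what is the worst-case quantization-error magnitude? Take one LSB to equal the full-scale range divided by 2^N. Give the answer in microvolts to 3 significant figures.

5.91 µV

Range = 1.55 − (-1.55) = 3.1 V.
Levels needed ≥ 3.1/13.6 µV = 227900. 2^18 = 262144 suffices, so N_min = 18.
One LSB is 3.1 V / 262144 = 11.826 µV.
Half an LSB is 5.91 µV.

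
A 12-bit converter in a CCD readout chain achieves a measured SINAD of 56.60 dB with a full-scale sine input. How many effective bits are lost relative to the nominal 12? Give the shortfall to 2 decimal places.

ENOB = (SINAD − 1.76)/6.02 = (56.60 − 1.76)/6.02 = 9.1096 bits.
12 − 9.1096 = 2.89 bits below nominal.

2.89 bits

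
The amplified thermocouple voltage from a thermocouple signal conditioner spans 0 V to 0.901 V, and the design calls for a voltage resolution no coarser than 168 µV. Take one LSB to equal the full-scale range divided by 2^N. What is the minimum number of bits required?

Full-scale range = 0.901 V.
0.901 V / 168 µV = 5363. Since 2^12 = 4096 and 2^13 = 8192, N = 13.

13 bits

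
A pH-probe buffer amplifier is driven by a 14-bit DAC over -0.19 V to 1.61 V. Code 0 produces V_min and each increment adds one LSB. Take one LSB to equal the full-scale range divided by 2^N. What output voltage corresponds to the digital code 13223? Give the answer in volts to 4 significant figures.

Full-scale range = 1.61 V − (-0.19 V) = 1.8 V. LSB = 1.8 V / 2^14.
V_out = V_min + code × LSB = -0.19 V + 13223 × 1.8 V / 16384
      = -0.19 + 1.45272 = 1.26272 V.

1.263 V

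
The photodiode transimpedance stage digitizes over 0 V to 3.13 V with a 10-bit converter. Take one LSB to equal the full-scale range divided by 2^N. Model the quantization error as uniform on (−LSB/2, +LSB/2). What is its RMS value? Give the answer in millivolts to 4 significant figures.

V_FS = 3.13 V.
One LSB is 3.13 V / 1024 = 3.05664 mV.
For a uniform distribution on [−LSB/2, +LSB/2], V_rms = LSB/√12 = 3.05664 mV/3.4641 = 0.8824 mV.

0.8824 mV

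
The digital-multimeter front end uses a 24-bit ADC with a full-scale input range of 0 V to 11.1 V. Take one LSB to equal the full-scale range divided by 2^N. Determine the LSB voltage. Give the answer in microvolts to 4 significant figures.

0.6616 µV

Full-scale range = 11.1 V.
2^24 = 16777216 levels.
LSB = 11.1 V / 2^24 = 0.6616 µV.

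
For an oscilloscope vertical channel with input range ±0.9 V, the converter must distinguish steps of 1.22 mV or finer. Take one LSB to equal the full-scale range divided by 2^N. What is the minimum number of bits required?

Full-scale range = 0.9 V − (-0.9 V) = 1.8 V.
1.8 V / 1.22 mV = 1475. Since 2^10 = 1024 and 2^11 = 2048, N = 11.

11 bits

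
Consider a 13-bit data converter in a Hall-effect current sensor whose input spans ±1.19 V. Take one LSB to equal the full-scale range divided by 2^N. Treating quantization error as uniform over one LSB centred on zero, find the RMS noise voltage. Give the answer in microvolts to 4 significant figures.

Range = 1.19 − (-1.19) = 2.38 V.
LSB = 2.38 V / 2^13 = 290.527 µV.
V_rms = LSB/√12 = 290.527 µV / √12 = 83.87 µV.

83.87 µV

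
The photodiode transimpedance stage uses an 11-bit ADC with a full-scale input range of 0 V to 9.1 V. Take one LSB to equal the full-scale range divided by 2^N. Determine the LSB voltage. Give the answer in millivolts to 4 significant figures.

4.443 mV

Full-scale range = 9.1 V.
2^11 = 2048 levels.
LSB = 9.1 V ÷ 2^11 = 9.1/2048 V = 4.443 mV.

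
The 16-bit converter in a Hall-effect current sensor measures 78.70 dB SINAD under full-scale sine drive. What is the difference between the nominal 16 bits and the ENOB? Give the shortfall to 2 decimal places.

3.22 bits

Effective bits = (78.70 − 1.76)/6.02 = 12.7807.
Shortfall = 16 − 12.7807 = 3.2193 bits.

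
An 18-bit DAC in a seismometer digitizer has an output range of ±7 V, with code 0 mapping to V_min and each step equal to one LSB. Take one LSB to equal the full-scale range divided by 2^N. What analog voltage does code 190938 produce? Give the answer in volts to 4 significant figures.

Span: 7 V − (-7 V) = 14 V. LSB = 14 V / 2^18.
Output = V_min + (190938/262144) × range = -7 + 0.728371 × 14 V
      = -7 V + 10.1972 V = 3.19719 V.

3.197 V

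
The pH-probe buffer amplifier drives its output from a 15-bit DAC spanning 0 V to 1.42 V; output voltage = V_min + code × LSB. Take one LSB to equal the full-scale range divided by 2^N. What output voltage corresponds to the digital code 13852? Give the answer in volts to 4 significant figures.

0.6003 V

Full-scale range = 1.42 V. LSB = 1.42 V / 2^15.
V_out = V_min + code × LSB = 0 V + 13852 × 1.42 V / 32768
      = 0 + 0.600276 = 0.600276 V.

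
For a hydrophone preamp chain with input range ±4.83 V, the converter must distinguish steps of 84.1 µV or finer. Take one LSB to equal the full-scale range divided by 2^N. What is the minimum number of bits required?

17 bits

Span: 4.83 V − (-4.83 V) = 9.66 V.
Need 2^N ≥ 9.66 V / 84.1 µV = 114900 → N_min = 17.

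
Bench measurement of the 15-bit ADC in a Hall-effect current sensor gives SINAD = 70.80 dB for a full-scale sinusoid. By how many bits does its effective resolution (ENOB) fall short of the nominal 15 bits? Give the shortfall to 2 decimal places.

N_eff = (70.80 − 1.76)/6.02 = 11.4684 bits.
Lost resolution: 15 − 11.4684 = 3.5316 bits.

3.53 bits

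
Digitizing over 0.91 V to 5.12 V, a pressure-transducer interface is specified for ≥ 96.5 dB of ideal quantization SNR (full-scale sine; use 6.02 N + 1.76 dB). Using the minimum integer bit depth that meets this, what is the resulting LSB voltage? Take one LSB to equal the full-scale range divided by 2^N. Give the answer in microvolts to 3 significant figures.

The full-scale span is 5.12 − (0.91) = 4.21 V.
Solving 6.02 N ≥ 96.5 − 1.76: N ≥ 15.738. Round up → N = 16.
LSB = 4.21 V ÷ 2^16 = 4.21/65536 V = 64.2 µV.

64.2 µV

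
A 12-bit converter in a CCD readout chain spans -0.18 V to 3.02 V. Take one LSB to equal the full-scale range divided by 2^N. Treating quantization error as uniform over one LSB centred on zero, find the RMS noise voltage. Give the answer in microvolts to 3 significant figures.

226 µV

Range = 3.02 − (-0.18) = 3.2 V.
LSB = 3.2 V / 2^12 = 0.78125 mV.
RMS of a uniform error over width LSB is LSB/√12 = 226 µV.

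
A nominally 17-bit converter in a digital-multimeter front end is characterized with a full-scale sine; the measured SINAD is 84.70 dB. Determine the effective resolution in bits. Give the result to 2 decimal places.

Inverting SNR = 6.02 N + 1.76: N_eff = (84.70 − 1.76)/6.02 = 13.7774.

13.78 bits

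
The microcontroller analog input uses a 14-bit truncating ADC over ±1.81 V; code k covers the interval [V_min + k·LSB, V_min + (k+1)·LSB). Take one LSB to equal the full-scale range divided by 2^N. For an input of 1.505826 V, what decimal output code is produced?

15007

Full-scale range = 1.81 V − (-1.81 V) = 3.62 V. LSB = 3.62 V / 2^14 ≈ 220.9 µV.
(V_in − V_min) × 2^14/range = (1.505826 − (-1.81)) × 16384/3.62 = 15007.319.
Floor → code = 15007.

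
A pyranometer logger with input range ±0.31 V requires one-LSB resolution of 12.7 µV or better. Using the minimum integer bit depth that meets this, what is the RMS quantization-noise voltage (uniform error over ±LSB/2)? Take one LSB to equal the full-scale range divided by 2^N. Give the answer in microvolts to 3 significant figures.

Span: 0.31 V − (-0.31 V) = 0.62 V.
Need 2^N ≥ 0.62 V / 12.7 µV = 48820 → N_min = 16.
Step size = 0.62/65536 V = 9.4604 µV.
RMS noise = LSB/√12 = 2.73 µV.

2.73 µV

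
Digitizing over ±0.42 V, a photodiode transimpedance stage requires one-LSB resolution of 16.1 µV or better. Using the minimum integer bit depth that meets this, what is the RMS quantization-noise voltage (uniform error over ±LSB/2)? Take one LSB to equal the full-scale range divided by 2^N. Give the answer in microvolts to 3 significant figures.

Range = 0.42 − (-0.42) = 0.84 V.
Need 2^N ≥ 0.84 V / 16.1 µV = 52170 → N_min = 16.
LSB = 0.84 V ÷ 2^16 = 0.84/65536 V = 12.817 µV.
V_rms = LSB/√12 = 3.70 µV.

3.70 µV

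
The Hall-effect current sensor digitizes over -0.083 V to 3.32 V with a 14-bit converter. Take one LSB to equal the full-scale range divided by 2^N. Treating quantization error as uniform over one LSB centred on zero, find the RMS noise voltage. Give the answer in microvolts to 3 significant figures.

The full-scale span is 3.32 − (-0.083) = 3.403 V.
LSB = 3.403 V ÷ 2^14 = 3.403/16384 V = 207.70 µV.
σ_q = LSB/√12 = 207.70 µV/3.4641 = 60.0 µV.

60.0 µV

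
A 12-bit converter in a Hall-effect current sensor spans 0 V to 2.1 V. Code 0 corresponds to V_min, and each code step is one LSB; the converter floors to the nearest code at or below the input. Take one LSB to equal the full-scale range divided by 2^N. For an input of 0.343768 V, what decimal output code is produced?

Full-scale range = 2.1 V. LSB = 2.1 V / 2^12 ≈ 0.5127 mV.
(V_in − V_min) × 2^12/range = (0.343768 − (0)) × 4096/2.1 = 670.511.
Floor → code = 670.

670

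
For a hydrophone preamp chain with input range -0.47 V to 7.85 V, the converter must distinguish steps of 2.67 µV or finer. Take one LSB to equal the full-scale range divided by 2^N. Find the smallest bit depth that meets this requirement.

22 bits

Full-scale range = 7.85 V − (-0.47 V) = 8.32 V.
8.32 V / 2.67 µV = 3.116e6. Since 2^21 = 2097152 and 2^22 = 4194304, N = 22.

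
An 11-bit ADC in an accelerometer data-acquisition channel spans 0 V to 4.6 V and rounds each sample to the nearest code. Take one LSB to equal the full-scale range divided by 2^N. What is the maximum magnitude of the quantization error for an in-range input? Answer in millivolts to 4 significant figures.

Range is 4.6 V.
LSB = 4.6 V / 2^11 = 2.24609 mV.
A rounding quantizer has |error| ≤ LSB/2 = 1.123 mV.

1.123 mV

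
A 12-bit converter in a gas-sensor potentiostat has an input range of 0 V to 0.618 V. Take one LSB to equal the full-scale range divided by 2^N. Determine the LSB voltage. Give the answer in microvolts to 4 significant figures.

150.9 µV

Full-scale range = 0.618 V.
There are 2^12 = 4096 steps.
One LSB is 0.618 V / 4096 = 150.9 µV.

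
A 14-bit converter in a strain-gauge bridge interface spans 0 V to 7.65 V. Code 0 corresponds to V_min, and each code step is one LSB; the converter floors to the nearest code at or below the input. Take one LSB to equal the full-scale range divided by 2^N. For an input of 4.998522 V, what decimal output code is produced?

10705

V_FS = 7.65 V. LSB = 7.65 V / 2^14 ≈ 466.9 µV.
(V_in − V_min) × 2^14/range = (4.998522 − (0)) × 16384/7.65 = 10705.331.
Floor → code = 10705.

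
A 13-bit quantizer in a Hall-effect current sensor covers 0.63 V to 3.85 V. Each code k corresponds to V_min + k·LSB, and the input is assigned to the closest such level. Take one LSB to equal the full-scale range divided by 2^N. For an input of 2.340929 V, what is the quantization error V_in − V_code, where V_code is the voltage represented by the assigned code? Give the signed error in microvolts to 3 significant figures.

−89.1 µV

Full-scale range = 3.85 V − (0.63 V) = 3.22 V. LSB = 3.22 V / 2^13 ≈ 393.1 µV.
(V_in − V_min)/LSB = (2.340929 − (0.63)) × 8192/3.22 = 4352.7734 → nearest code k = 4353.
Reconstructed level: 0.63 + 4353 × 3.22/8192 V = 2.341018066 V.
Error = V_in − V_code = 2.340929 − (2.341018066) = −89.1 µV.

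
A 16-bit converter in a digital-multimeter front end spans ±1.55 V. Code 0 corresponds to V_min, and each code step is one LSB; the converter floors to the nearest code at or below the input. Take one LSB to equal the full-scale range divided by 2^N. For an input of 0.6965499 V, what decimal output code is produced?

Range = 1.55 − (-1.55) = 3.1 V. LSB = 3.1 V / 2^16 ≈ 47.30 µV.
(V_in − V_min) × 2^16/range = (0.6965499 − (-1.55)) × 65536/3.1 = 47493.514.
Floor → code = 47493.

47493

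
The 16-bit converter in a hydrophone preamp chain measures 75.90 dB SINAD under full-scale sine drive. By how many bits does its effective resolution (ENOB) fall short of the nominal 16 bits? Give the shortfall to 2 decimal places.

3.68 bits

ENOB = (SINAD − 1.76)/6.02 = (75.90 − 1.76)/6.02 = 12.3156 bits.
Lost resolution: 16 − 12.3156 = 3.6844 bits.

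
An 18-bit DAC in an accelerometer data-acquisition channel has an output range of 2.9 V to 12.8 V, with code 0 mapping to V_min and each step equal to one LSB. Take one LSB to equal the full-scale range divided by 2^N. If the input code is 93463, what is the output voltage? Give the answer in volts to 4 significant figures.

6.430 V

Full-scale range = 12.8 V − (2.9 V) = 9.9 V. LSB = 9.9 V / 2^18.
V_out = V_min + code × LSB = 2.9 V + 93463 × 9.9 V / 262144
      = 2.9 V + 3.52968 V = 6.42968 V.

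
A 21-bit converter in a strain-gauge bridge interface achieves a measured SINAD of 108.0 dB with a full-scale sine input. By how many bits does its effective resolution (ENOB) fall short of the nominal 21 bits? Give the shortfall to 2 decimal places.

ENOB = (SINAD − 1.76)/6.02 = (108.0 − 1.76)/6.02 = 17.6478 bits.
Lost resolution: 21 − 17.6478 = 3.3522 bits.

3.35 bits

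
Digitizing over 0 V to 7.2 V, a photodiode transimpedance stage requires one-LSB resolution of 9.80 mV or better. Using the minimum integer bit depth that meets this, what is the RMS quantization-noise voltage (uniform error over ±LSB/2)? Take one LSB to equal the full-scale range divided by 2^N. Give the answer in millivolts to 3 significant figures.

V_FS = 7.2 V.
Levels needed ≥ 7.2/9.80 mV = 734.7. 2^10 = 1024 suffices, so N_min = 10.
Step size = 7.2/1024 V = 7.0313 mV.
σ_q = LSB/√12 = 7.0313 mV/3.4641 = 2.03 mV.

2.03 mV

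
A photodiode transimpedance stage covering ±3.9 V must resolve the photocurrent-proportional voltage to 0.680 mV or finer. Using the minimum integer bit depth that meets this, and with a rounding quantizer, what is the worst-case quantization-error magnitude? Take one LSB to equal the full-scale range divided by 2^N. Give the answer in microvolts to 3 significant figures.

238 µV

The full-scale span is 3.9 − (-3.9) = 7.8 V.
Levels needed ≥ 7.8/0.680 mV = 11470. 2^14 = 16384 suffices, so N_min = 14.
One LSB is 7.8 V / 16384 = 476.07 µV.
Half an LSB is 238 µV.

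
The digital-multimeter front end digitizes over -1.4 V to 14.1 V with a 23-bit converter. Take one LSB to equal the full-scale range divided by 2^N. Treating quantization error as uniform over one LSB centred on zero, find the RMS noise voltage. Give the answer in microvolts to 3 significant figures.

Range = 14.1 − (-1.4) = 15.5 V.
LSB = 15.5 V ÷ 2^23 = 15.5/8388608 V = 1.8477 µV.
RMS of a uniform error over width LSB is LSB/√12 = 0.533 µV.

0.533 µV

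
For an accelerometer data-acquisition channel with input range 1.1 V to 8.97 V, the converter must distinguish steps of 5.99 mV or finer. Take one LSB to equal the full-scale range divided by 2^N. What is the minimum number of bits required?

11 bits

Span: 8.97 V − (1.1 V) = 7.87 V.
7.87 V / 5.99 mV = 1314. Since 2^10 = 1024 and 2^11 = 2048, N = 11.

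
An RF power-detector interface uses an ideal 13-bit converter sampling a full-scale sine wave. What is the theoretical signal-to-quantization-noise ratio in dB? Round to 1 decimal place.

Ideal quantization SNR: 6.02 × 13 + 1.76 dB = 80.0 dB.

80.0 dB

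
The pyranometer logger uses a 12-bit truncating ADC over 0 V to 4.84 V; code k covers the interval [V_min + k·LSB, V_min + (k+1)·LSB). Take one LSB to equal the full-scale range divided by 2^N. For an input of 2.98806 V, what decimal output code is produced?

2528

Span = 4.84 V. LSB = 4.84 V / 2^12 ≈ 1.182 mV.
V_in − V_min = 2.98806 − (0) = 2.98806 V.
Divide by LSB: 2.98806 × 4096/4.84 = 2528.7384.
Truncating gives code 2528.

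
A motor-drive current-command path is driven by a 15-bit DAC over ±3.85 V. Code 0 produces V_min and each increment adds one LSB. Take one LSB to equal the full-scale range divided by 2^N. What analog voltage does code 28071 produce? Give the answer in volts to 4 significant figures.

The full-scale span is 3.85 − (-3.85) = 7.7 V. LSB = 7.7 V / 2^15.
Output = V_min + (28071/32768) × range = -3.85 + 0.856659 × 7.7 V
      = -3.85 + 6.59627 = 2.74627 V.

2.746 V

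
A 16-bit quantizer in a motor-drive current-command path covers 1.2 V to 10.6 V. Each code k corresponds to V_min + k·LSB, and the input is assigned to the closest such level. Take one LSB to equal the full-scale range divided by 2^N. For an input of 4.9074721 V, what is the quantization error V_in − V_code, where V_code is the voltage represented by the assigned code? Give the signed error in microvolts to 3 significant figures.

The full-scale span is 10.6 − (1.2) = 9.4 V. LSB = 9.4 V / 2^16 ≈ 143.4 µV.
Position in LSBs: (4.9074721 − (1.2)) × 65536/9.4 = 25848.1800; rounding gives k = 25848.
Reconstructed level: 1.2 + 25848 × 9.4/65536 V = 4.9074462891 V.
Error = V_in − V_code = 4.9074721 − (4.9074462891) = +25.8 µV.

+25.8 µV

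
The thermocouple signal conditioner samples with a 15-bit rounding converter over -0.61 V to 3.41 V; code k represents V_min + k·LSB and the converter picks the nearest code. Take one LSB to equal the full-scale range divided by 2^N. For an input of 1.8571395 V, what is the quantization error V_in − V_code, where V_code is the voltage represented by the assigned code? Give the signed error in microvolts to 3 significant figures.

+31.3 µV

Span: 3.41 V − (-0.61 V) = 4.02 V. LSB = 4.02 V / 2^15 ≈ 122.7 µV.
(V_in − V_min)/LSB = (1.8571395 − (-0.61)) × 32768/4.02 = 20110.2555 → nearest code k = 20110.
V_code = -0.61 + (20110/32768) × 4.02 = 1.8571081543 V.
V_in − V_code = 1.8571395 − (1.8571081543) = +31.3 µV.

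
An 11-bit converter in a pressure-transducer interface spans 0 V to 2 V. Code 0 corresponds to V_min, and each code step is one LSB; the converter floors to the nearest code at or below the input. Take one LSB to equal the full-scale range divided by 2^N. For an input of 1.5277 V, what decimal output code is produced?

Range is 2 V. LSB = 2 V / 2^11 ≈ 0.9766 mV.
code = ⌊(V_in − V_min)/LSB⌋ = ⌊(V_in − V_min) × 2^11 / range⌋
     = ⌊(1.5277 − (0)) × 2048 / 2⌋ = ⌊1.5277 × 2048/2⌋
     = ⌊1564.365⌋ = 1564.

1564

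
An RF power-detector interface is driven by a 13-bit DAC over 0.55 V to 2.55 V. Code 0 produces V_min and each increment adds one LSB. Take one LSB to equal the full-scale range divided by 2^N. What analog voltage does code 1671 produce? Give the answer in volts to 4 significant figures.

Range = 2.55 − (0.55) = 2 V. LSB = 2 V / 2^13.
V_out = 0.55 + 1671 × (2/8192) V
      = 0.55 + 0.407959 = 0.957959 V.

0.9580 V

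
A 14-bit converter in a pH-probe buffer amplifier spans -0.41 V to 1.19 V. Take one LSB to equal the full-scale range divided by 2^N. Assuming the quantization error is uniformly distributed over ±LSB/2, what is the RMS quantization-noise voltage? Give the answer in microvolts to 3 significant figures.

28.2 µV

The full-scale span is 1.19 − (-0.41) = 1.6 V.
Step size = 1.6/16384 V = 97.656 µV.
For a uniform distribution on [−LSB/2, +LSB/2], V_rms = LSB/√12 = 97.656 µV/3.4641 = 28.2 µV.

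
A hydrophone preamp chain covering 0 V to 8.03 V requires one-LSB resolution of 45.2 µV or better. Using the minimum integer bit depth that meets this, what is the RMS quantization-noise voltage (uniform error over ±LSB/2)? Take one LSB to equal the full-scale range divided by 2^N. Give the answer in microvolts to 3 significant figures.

V_FS = 8.03 V.
Need 2^N ≥ 8.03 V / 45.2 µV = 177700 → N_min = 18.
LSB = 8.03 V / 2^18 = 30.632 µV.
σ_q = LSB/√12 = 30.632 µV/3.4641 = 8.84 µV.

8.84 µV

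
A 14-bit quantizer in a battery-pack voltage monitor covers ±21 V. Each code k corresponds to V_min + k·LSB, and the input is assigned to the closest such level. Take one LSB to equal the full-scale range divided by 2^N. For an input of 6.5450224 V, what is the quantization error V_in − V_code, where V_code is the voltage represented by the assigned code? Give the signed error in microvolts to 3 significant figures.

+467 µV

Range = 21 − (-21) = 42 V. LSB = 42 V / 2^14 ≈ 2.563 mV.
Position in LSBs: (6.5450224 − (-21)) × 16384/42 = 10745.1821; rounding gives k = 10745.
V_code = V_min + k × range/2^14 = -21 + 10745 × 42/16384 = 6.5445556641 V.
e = 6.5450224 − (6.5445556641) = +467 µV.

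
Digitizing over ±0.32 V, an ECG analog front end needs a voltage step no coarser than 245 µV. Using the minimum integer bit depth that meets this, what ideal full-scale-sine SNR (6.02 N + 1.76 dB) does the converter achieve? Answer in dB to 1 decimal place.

74.0 dB

Range = 0.32 − (-0.32) = 0.64 V.
0.64 V / 245 µV = 2612. Since 2^11 = 2048 and 2^12 = 4096, N = 12.
6.02(12) + 1.76 = 74.00 dB.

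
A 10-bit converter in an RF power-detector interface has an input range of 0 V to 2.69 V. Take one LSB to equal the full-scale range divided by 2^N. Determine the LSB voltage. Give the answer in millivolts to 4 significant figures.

Range is 2.69 V.
There are 2^10 = 1024 steps.
LSB = 2.69 V / 2^10 = 2.627 mV.

2.627 mV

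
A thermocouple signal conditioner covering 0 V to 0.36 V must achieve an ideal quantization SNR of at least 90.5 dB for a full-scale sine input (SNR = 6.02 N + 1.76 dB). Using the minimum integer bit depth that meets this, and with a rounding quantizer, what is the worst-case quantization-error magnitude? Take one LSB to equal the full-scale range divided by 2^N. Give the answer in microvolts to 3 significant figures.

5.49 µV

Full-scale range = 0.36 V.
Required N = ⌈(90.5 − 1.76)/6.02⌉ = ⌈14.741⌉ = 15.
Step size = 0.36/32768 V = 10.986 µV.
Half an LSB is 5.49 µV.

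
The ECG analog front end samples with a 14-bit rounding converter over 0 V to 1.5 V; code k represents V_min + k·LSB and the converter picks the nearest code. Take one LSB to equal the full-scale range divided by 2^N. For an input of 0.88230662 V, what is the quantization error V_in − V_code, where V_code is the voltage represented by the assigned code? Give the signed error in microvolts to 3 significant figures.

Span = 1.5 V. LSB = 1.5 V / 2^14 ≈ 91.55 µV.
(0.88230662 − (0)) / LSB = 0.88230662 × 16384/1.5 = 9637.1411. Nearest integer: k = 9637.
V_code = V_min + k × range/2^14 = 0 + 9637 × 1.5/16384 = 0.88229370117 V.
e = 0.88230662 − (0.88229370117) = +12.9 µV.

+12.9 µV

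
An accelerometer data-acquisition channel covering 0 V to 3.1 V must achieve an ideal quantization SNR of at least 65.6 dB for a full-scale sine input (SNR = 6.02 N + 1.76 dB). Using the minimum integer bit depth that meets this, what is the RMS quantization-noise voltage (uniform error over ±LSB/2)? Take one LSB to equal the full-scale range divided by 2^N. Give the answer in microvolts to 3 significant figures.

Span = 3.1 V.
N ≥ (65.6 − 1.76)/6.02 = 10.605 → N_min = 11.
One LSB is 3.1 V / 2048 = 1.5137 mV.
RMS noise = LSB/√12 = 437 µV.

437 µV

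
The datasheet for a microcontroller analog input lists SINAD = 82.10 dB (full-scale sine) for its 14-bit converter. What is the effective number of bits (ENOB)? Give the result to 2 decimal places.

ENOB = (82.10 − 1.76)/6.02 = 13.3455 bits.

13.35 bits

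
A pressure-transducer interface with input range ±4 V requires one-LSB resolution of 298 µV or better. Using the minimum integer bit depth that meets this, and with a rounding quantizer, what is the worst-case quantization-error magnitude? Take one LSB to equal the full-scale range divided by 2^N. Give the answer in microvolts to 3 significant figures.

122 µV

Span: 4 V − (-4 V) = 8 V.
Need 2^N ≥ 8 V / 298 µV = 26850 → N_min = 15.
Step size = 8/32768 V = 244.14 µV.
Max error for round-to-nearest is LSB/2 = 122 µV.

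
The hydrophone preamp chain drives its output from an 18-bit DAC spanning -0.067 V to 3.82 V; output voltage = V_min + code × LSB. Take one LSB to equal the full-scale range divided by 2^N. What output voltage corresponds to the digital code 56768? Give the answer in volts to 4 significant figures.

0.7747 V

Span: 3.82 V − (-0.067 V) = 3.887 V. LSB = 3.887 V / 2^18.
Output = V_min + (56768/262144) × range = -0.067 + 0.216553 × 3.887 V
      = -0.067 V + 0.841740 V = 0.774740 V.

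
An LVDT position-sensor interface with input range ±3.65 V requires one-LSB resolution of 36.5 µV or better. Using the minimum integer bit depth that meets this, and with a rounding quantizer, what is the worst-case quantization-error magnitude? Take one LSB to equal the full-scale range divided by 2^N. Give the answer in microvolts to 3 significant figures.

Range = 3.65 − (-3.65) = 7.3 V.
7.3 V / 36.5 µV = 200000. Since 2^17 = 131072 and 2^18 = 262144, N = 18.
One LSB is 7.3 V / 262144 = 27.847 µV.
|e|_max = LSB/2 = 13.9 µV.

13.9 µV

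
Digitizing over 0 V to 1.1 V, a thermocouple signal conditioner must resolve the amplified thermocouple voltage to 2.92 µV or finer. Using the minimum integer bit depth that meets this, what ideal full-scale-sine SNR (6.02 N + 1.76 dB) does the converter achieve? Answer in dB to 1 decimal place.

116.1 dB

V_FS = 1.1 V.
Levels needed ≥ 1.1/2.92 µV = 376700. 2^19 = 524288 suffices, so N_min = 19.
SNR = 6.02 × 19 + 1.76 = 116.14 dB.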